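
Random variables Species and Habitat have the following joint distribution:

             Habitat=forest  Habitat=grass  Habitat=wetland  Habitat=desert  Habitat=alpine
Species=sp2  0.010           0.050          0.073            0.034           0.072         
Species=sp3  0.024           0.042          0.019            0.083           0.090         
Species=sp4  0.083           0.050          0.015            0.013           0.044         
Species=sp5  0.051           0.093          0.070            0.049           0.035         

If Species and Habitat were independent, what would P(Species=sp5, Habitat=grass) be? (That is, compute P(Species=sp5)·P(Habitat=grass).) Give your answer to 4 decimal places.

0.0700

P(Species=sp5) = 0.051 + 0.093 + 0.070 + 0.049 + 0.035 = 0.298.
P(Habitat=grass) = 0.050 + 0.042 + 0.050 + 0.093 = 0.235.
Product: 0.298 × 0.235 = 0.0700.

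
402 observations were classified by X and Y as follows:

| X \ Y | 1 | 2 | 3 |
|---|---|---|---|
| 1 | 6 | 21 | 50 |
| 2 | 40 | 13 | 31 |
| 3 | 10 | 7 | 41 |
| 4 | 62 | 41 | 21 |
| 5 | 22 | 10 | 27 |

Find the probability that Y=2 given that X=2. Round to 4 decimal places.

Total with X=2: 40 + 13 + 31 = 84.
P(Y=2 | X=2) = 13/84 = 0.1548.

0.1548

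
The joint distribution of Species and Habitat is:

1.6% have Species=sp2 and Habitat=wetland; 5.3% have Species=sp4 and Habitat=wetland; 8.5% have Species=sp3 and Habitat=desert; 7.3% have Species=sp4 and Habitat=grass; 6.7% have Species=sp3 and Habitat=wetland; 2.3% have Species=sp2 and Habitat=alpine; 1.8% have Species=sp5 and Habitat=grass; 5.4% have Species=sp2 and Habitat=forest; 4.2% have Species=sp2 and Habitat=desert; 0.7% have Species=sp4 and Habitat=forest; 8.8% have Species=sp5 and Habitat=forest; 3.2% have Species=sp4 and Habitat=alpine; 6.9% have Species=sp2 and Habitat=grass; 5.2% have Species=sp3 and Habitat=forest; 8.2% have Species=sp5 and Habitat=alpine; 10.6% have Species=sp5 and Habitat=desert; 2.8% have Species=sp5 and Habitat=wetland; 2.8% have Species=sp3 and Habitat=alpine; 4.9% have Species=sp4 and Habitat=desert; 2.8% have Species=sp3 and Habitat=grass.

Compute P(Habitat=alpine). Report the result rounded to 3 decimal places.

0.165

P(Habitat=alpine) = 0.023 + 0.028 + 0.032 + 0.082 = 0.165.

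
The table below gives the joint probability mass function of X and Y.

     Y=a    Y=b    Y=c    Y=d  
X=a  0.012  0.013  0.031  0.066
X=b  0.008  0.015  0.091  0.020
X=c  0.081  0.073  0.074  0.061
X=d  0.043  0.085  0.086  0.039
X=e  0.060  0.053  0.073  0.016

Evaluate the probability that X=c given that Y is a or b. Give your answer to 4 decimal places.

P(Y=a) = 0.012 + 0.008 + 0.081 + 0.043 + 0.060 = 0.204.
P(Y=b) = 0.013 + 0.015 + 0.073 + 0.085 + 0.053 = 0.239.
P(Y ∈ {a, b}) = 0.204 + 0.239 = 0.443; P(X=c, Y ∈ {a, b}) = 0.081 + 0.073 = 0.154.
P(X=c | Y ∈ {a, b}) = 0.154/0.443 = 0.3476.

0.3476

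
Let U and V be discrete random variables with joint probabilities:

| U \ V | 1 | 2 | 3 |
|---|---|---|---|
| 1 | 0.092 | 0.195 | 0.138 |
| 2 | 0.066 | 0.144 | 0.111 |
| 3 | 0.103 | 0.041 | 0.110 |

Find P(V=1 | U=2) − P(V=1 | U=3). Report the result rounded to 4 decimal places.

P(U=2) = 0.066 + 0.144 + 0.111 = 0.321; P(V=1 | U=2) = 0.066/0.321 = 0.20561.
P(U=3) = 0.103 + 0.041 + 0.110 = 0.254; P(V=1 | U=3) = 0.103/0.254 = 0.40551.
Difference = -0.1999.

-0.1999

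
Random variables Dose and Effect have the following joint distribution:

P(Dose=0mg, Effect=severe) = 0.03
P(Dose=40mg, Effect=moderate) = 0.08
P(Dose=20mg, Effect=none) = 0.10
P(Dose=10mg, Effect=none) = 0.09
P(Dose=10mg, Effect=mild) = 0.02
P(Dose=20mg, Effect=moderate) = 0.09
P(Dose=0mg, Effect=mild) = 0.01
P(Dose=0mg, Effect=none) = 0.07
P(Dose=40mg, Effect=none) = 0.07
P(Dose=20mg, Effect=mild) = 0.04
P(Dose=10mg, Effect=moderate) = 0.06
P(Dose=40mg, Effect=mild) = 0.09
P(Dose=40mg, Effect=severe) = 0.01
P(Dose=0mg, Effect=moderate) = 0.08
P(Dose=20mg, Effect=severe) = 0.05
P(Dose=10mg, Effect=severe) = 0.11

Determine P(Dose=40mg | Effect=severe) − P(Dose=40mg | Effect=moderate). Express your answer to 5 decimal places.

P(Effect=severe) = 0.03 + 0.11 + 0.05 + 0.01 = 0.20; P(Dose=40mg | Effect=severe) = 0.01/0.20 = 0.050000.
P(Effect=moderate) = 0.08 + 0.06 + 0.09 + 0.08 = 0.31; P(Dose=40mg | Effect=moderate) = 0.08/0.31 = 0.258065.
Difference = -0.20806.

-0.20806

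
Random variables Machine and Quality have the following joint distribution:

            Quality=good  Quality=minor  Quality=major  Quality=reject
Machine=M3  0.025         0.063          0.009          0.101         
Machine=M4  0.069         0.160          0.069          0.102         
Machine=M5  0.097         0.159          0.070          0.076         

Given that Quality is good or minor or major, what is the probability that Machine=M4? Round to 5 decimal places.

0.41331

P(Quality=good) = 0.025 + 0.069 + 0.097 = 0.191.
P(Quality=minor) = 0.063 + 0.160 + 0.159 = 0.382.
P(Quality=major) = 0.009 + 0.069 + 0.070 = 0.148.
P(Quality ∈ {good, minor, major}) = 0.191 + 0.382 + 0.148 = 0.721; P(Machine=M4, Quality ∈ {good, minor, major}) = 0.069 + 0.160 + 0.069 = 0.298.
P(Machine=M4 | Quality ∈ {good, minor, major}) = 0.298/0.721 = 0.41331.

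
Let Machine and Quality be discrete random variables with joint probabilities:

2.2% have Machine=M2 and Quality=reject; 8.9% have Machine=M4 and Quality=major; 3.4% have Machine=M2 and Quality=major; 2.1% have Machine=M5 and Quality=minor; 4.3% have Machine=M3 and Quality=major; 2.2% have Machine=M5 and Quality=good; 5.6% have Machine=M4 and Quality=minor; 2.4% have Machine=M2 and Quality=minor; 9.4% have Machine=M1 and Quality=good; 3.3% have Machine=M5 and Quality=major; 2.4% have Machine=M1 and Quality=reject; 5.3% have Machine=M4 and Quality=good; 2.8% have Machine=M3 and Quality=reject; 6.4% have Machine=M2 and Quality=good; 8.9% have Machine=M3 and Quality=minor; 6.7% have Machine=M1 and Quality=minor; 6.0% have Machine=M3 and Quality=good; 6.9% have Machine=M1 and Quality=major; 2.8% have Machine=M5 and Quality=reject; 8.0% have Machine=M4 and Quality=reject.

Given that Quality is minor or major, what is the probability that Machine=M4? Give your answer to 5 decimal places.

P(Quality=minor) = 0.067 + 0.024 + 0.089 + 0.056 + 0.021 = 0.257.
P(Quality=major) = 0.069 + 0.034 + 0.043 + 0.089 + 0.033 = 0.268.
P(Quality ∈ {minor, major}) = 0.257 + 0.268 = 0.525; P(Machine=M4, Quality ∈ {minor, major}) = 0.056 + 0.089 = 0.145.
P(Machine=M4 | Quality ∈ {minor, major}) = 0.145/0.525 = 0.27619.

0.27619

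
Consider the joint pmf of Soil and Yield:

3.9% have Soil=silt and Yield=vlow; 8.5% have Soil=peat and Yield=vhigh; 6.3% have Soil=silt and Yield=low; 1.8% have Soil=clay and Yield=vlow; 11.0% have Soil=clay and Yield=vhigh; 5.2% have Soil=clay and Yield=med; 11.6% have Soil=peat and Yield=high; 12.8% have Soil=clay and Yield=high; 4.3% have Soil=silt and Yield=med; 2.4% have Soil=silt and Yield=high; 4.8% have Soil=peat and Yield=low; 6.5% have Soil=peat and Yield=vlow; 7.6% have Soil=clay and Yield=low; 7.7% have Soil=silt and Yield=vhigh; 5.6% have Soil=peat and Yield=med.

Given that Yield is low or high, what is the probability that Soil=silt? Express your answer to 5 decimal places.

P(Yield=low) = 0.076 + 0.063 + 0.048 = 0.187.
P(Yield=high) = 0.128 + 0.024 + 0.116 = 0.268.
P(Yield ∈ {low, high}) = 0.187 + 0.268 = 0.455; P(Soil=silt, Yield ∈ {low, high}) = 0.063 + 0.024 = 0.087.
P(Soil=silt | Yield ∈ {low, high}) = 0.087/0.455 = 0.19121.

0.19121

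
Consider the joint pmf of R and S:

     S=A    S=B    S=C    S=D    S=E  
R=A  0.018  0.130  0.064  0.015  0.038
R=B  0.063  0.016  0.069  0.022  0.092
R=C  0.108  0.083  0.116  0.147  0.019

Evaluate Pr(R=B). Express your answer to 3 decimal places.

P(R=B) = 0.063 + 0.016 + 0.069 + 0.022 + 0.092 = 0.262.

0.262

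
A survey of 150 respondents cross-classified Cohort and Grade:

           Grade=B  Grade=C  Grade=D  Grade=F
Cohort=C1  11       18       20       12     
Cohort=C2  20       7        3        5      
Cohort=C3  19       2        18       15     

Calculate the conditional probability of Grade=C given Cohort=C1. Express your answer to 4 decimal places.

0.2951

Total with Cohort=C1: 11 + 18 + 20 + 12 = 61.
P(Grade=C | Cohort=C1) = 18/61 = 0.2951.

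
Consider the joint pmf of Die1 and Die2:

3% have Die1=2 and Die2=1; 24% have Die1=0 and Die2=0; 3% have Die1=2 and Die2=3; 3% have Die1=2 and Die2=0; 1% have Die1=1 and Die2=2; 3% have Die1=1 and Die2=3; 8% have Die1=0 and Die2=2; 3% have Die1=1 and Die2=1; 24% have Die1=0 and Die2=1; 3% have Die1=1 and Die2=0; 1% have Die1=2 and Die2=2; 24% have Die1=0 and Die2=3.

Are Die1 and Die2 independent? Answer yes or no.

yes

Every cell satisfies P(Die1,Die2) = P(Die1)·P(Die2). For instance P(Die1=2) = 0.10, P(Die2=2) = 0.10, and 0.10×0.10 = 0.01 matches the joint entry. So Die1 and Die2 are independent.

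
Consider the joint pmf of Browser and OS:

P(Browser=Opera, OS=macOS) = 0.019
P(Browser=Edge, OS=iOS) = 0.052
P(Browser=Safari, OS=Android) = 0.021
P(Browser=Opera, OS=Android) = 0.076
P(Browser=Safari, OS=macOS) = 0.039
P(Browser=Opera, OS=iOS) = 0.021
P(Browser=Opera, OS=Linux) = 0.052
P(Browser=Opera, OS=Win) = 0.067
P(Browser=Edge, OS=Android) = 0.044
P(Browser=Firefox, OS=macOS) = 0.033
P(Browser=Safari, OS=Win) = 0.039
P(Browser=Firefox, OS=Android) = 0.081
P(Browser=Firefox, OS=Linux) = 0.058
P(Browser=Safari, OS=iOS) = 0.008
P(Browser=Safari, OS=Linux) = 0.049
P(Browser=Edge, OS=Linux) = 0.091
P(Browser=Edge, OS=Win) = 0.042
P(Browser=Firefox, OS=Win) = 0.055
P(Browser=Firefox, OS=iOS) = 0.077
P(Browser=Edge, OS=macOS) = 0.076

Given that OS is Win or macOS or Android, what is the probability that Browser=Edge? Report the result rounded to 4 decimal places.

0.2736

P(OS=Win) = 0.055 + 0.039 + 0.042 + 0.067 = 0.203.
P(OS=macOS) = 0.033 + 0.039 + 0.076 + 0.019 = 0.167.
P(OS=Android) = 0.081 + 0.021 + 0.044 + 0.076 = 0.222.
P(OS ∈ {Win, macOS, Android}) = 0.203 + 0.167 + 0.222 = 0.592; P(Browser=Edge, OS ∈ {Win, macOS, Android}) = 0.042 + 0.076 + 0.044 = 0.162.
P(Browser=Edge | OS ∈ {Win, macOS, Android}) = 0.162/0.592 = 0.2736.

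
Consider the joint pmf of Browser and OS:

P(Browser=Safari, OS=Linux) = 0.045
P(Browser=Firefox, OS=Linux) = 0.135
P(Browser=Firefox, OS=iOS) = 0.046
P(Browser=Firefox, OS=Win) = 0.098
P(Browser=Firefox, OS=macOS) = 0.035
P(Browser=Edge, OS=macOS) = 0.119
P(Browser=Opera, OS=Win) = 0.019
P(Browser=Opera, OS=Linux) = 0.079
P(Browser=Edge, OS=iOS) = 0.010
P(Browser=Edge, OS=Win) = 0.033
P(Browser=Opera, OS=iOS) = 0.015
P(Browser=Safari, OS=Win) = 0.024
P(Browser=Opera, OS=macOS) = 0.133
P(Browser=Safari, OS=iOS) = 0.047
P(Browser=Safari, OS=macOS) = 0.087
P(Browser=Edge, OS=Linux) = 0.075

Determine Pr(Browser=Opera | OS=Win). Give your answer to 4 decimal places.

P(OS=Win) = 0.098 + 0.024 + 0.033 + 0.019 = 0.174.
P(Browser=Opera | OS=Win) = 0.019/0.174 = 0.1092.

0.1092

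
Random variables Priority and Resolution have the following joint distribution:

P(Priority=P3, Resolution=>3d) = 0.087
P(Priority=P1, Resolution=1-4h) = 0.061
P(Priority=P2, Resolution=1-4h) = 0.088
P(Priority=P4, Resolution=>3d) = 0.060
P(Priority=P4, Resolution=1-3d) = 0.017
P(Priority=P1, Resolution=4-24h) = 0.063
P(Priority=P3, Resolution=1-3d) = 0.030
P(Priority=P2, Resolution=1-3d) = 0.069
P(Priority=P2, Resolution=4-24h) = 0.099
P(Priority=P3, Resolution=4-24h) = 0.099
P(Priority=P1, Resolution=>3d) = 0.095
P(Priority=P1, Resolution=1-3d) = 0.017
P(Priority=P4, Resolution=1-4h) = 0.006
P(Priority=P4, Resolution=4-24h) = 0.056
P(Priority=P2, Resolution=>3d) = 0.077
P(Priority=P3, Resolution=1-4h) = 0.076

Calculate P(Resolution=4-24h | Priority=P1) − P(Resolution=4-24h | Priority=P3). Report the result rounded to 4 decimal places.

-0.0721

P(Priority=P1) = 0.061 + 0.063 + 0.017 + 0.095 = 0.236; P(Resolution=4-24h | Priority=P1) = 0.063/0.236 = 0.26695.
P(Priority=P3) = 0.076 + 0.099 + 0.030 + 0.087 = 0.292; P(Resolution=4-24h | Priority=P3) = 0.099/0.292 = 0.33904.
Difference = -0.0721.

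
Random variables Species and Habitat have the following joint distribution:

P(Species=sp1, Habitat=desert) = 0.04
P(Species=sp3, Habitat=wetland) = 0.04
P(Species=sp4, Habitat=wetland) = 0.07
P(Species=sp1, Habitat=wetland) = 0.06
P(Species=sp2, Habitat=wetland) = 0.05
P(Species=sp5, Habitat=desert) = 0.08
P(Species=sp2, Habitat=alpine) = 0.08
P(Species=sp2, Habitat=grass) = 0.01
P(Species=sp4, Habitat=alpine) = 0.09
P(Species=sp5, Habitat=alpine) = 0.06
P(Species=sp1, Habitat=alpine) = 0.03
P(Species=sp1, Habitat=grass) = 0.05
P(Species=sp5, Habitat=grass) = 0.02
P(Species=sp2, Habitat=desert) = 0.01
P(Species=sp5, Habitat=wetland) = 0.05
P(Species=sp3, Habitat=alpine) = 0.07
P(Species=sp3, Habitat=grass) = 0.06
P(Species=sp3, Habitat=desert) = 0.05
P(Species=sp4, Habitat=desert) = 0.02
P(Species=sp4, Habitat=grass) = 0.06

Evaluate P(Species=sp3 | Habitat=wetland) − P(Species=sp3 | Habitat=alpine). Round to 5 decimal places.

P(Habitat=wetland) = 0.06 + 0.05 + 0.04 + 0.07 + 0.05 = 0.27; P(Species=sp3 | Habitat=wetland) = 0.04/0.27 = 0.148148.
P(Habitat=alpine) = 0.03 + 0.08 + 0.07 + 0.09 + 0.06 = 0.33; P(Species=sp3 | Habitat=alpine) = 0.07/0.33 = 0.212121.
Difference = -0.06397.

-0.06397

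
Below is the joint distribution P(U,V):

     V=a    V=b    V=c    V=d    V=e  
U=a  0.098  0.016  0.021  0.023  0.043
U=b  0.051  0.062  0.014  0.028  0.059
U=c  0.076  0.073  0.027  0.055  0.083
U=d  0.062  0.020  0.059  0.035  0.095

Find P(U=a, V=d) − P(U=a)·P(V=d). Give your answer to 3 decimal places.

-0.005

P(U=a) = 0.098 + 0.016 + 0.021 + 0.023 + 0.043 = 0.201.
P(V=d) = 0.023 + 0.028 + 0.055 + 0.035 = 0.141.
P(U=a, V=d) − P(U=a)P(V=d) = 0.023 − 0.201×0.141 = -0.005.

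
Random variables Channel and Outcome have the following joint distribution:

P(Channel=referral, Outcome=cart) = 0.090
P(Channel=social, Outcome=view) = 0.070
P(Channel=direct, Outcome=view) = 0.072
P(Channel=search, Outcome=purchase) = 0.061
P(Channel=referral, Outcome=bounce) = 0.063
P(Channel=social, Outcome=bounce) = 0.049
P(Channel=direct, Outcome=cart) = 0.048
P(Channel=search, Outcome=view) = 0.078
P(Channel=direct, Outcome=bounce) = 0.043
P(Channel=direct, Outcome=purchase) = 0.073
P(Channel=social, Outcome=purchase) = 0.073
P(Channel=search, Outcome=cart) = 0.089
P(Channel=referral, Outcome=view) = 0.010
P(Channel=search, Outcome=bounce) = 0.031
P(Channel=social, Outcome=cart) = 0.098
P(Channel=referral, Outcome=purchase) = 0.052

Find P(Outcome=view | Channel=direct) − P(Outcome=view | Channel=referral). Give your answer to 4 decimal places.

0.2586

P(Channel=direct) = 0.043 + 0.072 + 0.048 + 0.073 = 0.236; P(Outcome=view | Channel=direct) = 0.072/0.236 = 0.30508.
P(Channel=referral) = 0.063 + 0.010 + 0.090 + 0.052 = 0.215; P(Outcome=view | Channel=referral) = 0.010/0.215 = 0.04651.
Difference = 0.2586.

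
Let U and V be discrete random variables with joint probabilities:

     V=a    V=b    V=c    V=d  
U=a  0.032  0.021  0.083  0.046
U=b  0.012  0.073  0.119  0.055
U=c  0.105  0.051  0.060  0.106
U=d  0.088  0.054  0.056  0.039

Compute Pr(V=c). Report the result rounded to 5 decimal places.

0.31800

P(V=c) = 0.083 + 0.119 + 0.060 + 0.056 = 0.318.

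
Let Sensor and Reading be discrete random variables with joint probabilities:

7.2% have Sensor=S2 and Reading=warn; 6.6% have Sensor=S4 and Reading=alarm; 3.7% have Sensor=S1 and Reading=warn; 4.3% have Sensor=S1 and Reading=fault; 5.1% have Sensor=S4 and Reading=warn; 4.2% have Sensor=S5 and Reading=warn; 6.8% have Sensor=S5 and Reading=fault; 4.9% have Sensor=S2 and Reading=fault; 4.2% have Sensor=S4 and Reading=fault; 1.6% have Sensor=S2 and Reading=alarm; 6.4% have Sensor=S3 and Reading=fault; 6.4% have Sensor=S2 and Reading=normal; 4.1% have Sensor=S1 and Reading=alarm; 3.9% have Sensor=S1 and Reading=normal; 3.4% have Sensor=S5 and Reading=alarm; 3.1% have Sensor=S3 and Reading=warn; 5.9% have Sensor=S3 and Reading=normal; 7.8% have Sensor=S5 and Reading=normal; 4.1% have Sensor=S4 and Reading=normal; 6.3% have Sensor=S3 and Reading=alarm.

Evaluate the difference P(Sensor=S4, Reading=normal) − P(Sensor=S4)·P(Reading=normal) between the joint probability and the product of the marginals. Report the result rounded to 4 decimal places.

P(Sensor=S4) = 0.041 + 0.051 + 0.066 + 0.042 = 0.200.
P(Reading=normal) = 0.039 + 0.064 + 0.059 + 0.041 + 0.078 = 0.281.
P(Sensor=S4, Reading=normal) − P(Sensor=S4)P(Reading=normal) = 0.041 − 0.200×0.281 = -0.0152.

-0.0152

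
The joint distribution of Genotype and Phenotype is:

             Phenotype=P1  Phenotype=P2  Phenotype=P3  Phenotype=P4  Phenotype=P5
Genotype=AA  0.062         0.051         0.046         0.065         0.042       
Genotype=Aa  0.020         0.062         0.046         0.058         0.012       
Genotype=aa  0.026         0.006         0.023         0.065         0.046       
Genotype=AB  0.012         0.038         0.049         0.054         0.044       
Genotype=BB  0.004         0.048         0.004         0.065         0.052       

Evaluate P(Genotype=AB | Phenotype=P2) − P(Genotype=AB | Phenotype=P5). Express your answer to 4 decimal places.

P(Phenotype=P2) = 0.051 + 0.062 + 0.006 + 0.038 + 0.048 = 0.205; P(Genotype=AB | Phenotype=P2) = 0.038/0.205 = 0.18537.
P(Phenotype=P5) = 0.042 + 0.012 + 0.046 + 0.044 + 0.052 = 0.196; P(Genotype=AB | Phenotype=P5) = 0.044/0.196 = 0.22449.
Difference = -0.0391.

-0.0391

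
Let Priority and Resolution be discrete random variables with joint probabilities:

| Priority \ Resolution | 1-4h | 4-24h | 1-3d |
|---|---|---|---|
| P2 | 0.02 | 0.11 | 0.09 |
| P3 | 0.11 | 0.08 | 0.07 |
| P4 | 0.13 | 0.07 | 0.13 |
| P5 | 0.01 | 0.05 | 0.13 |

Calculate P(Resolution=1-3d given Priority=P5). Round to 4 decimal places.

P(Priority=P5) = 0.01 + 0.05 + 0.13 = 0.19.
P(Resolution=1-3d | Priority=P5) = 0.13/0.19 = 0.6842.

0.6842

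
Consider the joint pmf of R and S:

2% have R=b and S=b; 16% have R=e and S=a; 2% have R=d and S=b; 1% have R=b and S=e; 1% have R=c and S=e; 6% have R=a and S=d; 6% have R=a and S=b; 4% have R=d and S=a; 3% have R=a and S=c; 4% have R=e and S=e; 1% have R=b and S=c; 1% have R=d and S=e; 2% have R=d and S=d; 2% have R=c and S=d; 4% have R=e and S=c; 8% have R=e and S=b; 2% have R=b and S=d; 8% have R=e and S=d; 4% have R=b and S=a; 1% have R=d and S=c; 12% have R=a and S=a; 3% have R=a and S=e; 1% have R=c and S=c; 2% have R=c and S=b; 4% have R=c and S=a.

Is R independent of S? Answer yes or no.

Every cell satisfies P(R,S) = P(R)·P(S). For instance P(R=c) = 0.10, P(S=c) = 0.10, and 0.10×0.10 = 0.01 matches the joint entry. So R and S are independent.

yes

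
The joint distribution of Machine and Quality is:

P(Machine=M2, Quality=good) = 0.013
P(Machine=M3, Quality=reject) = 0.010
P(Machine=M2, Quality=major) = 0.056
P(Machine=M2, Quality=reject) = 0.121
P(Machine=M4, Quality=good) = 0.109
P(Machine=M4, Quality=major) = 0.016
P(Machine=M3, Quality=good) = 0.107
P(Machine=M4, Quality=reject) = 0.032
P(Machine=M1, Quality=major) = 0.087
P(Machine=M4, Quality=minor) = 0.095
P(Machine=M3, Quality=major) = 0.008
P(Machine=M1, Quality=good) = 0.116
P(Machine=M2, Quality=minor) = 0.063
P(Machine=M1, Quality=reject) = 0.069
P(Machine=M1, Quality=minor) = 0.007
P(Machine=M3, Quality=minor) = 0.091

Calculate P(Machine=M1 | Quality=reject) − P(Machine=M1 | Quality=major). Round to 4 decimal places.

-0.2235

P(Quality=reject) = 0.069 + 0.121 + 0.010 + 0.032 = 0.232; P(Machine=M1 | Quality=reject) = 0.069/0.232 = 0.29741.
P(Quality=major) = 0.087 + 0.056 + 0.008 + 0.016 = 0.167; P(Machine=M1 | Quality=major) = 0.087/0.167 = 0.52096.
Difference = -0.2235.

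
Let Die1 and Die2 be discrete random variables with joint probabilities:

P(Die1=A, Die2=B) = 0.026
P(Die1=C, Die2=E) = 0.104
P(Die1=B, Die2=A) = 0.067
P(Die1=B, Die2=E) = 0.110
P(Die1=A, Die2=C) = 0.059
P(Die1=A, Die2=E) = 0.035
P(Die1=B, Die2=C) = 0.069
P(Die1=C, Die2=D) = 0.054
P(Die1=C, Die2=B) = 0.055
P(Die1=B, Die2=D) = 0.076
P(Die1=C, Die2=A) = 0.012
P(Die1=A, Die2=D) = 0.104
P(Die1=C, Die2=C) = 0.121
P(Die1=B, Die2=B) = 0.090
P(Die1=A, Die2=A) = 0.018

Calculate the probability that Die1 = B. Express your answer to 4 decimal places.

0.4120

P(Die1=B) = 0.067 + 0.090 + 0.069 + 0.076 + 0.110 = 0.412.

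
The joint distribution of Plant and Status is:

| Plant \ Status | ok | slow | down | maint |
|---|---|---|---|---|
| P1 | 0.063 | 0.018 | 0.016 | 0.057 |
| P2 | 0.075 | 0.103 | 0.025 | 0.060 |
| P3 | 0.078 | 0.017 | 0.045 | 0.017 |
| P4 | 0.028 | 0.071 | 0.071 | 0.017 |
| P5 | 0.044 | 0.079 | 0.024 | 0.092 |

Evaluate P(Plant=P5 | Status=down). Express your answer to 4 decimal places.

0.1326

P(Status=down) = 0.016 + 0.025 + 0.045 + 0.071 + 0.024 = 0.181.
P(Plant=P5 | Status=down) = 0.024/0.181 = 0.1326.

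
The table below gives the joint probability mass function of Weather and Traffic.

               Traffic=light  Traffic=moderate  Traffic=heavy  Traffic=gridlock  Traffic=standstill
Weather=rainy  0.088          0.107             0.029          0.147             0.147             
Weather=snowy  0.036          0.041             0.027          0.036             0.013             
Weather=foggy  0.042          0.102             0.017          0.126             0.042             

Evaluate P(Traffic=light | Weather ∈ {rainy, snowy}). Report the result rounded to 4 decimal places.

0.1848

P(Weather=rainy) = 0.088 + 0.107 + 0.029 + 0.147 + 0.147 = 0.518.
P(Weather=snowy) = 0.036 + 0.041 + 0.027 + 0.036 + 0.013 = 0.153.
P(Weather ∈ {rainy, snowy}) = 0.518 + 0.153 = 0.671; P(Traffic=light, Weather ∈ {rainy, snowy}) = 0.088 + 0.036 = 0.124.
P(Traffic=light | Weather ∈ {rainy, snowy}) = 0.124/0.671 = 0.1848.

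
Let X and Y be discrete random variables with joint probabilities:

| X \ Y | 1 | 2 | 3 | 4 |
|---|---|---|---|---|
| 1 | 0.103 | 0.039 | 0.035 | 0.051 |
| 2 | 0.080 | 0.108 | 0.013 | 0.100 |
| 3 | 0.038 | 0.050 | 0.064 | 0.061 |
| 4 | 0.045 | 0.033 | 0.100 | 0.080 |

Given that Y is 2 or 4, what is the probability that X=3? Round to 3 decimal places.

P(Y=2) = 0.039 + 0.108 + 0.050 + 0.033 = 0.230.
P(Y=4) = 0.051 + 0.100 + 0.061 + 0.080 = 0.292.
P(Y ∈ {2, 4}) = 0.230 + 0.292 = 0.522; P(X=3, Y ∈ {2, 4}) = 0.050 + 0.061 = 0.111.
P(X=3 | Y ∈ {2, 4}) = 0.111/0.522 = 0.213.

0.213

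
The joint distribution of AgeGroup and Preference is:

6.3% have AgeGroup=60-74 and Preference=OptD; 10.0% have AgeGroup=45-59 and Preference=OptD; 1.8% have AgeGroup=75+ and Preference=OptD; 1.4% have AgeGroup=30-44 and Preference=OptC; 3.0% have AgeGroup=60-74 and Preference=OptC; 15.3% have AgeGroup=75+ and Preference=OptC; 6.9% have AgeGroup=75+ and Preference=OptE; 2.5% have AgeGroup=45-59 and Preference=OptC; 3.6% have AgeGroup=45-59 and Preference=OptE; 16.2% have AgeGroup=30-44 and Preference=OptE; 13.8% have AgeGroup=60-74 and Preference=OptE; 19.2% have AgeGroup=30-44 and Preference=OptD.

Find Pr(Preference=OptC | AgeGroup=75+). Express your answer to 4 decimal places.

0.6375

P(AgeGroup=75+) = 0.153 + 0.018 + 0.069 = 0.240.
P(Preference=OptC | AgeGroup=75+) = 0.153/0.240 = 0.6375.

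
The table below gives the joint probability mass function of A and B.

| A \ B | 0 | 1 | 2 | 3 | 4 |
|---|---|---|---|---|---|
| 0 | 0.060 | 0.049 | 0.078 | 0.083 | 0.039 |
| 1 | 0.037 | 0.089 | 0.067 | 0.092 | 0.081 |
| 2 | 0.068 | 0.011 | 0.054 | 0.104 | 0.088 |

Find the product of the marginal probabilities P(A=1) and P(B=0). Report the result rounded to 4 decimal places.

0.0604

P(A=1) = 0.037 + 0.089 + 0.067 + 0.092 + 0.081 = 0.366.
P(B=0) = 0.060 + 0.037 + 0.068 = 0.165.
Product: 0.366 × 0.165 = 0.0604.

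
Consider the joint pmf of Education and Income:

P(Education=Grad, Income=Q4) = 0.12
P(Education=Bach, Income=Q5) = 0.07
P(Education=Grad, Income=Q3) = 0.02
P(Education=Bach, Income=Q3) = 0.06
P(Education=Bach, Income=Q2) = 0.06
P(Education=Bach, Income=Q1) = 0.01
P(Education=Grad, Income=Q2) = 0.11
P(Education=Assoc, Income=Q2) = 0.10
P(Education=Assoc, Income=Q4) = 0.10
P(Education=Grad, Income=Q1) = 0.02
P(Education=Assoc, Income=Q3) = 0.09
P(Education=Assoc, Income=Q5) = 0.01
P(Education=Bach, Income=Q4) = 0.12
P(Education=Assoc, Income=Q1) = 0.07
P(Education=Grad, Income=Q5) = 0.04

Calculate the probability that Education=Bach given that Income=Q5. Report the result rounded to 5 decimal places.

0.58333

P(Income=Q5) = 0.01 + 0.07 + 0.04 = 0.12.
P(Education=Bach | Income=Q5) = 0.07/0.12 = 0.58333.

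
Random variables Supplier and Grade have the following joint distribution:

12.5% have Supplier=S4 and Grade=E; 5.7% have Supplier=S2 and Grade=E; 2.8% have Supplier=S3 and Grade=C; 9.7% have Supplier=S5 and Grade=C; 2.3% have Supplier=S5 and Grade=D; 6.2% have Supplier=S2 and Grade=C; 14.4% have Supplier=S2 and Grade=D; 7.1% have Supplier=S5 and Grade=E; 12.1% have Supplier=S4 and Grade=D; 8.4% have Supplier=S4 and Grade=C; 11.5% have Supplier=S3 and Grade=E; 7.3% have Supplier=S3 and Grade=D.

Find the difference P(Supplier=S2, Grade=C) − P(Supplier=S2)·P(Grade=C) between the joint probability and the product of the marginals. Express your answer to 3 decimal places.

-0.009

P(Supplier=S2) = 0.062 + 0.144 + 0.057 = 0.263.
P(Grade=C) = 0.062 + 0.028 + 0.084 + 0.097 = 0.271.
P(Supplier=S2, Grade=C) − P(Supplier=S2)P(Grade=C) = 0.062 − 0.263×0.271 = -0.009.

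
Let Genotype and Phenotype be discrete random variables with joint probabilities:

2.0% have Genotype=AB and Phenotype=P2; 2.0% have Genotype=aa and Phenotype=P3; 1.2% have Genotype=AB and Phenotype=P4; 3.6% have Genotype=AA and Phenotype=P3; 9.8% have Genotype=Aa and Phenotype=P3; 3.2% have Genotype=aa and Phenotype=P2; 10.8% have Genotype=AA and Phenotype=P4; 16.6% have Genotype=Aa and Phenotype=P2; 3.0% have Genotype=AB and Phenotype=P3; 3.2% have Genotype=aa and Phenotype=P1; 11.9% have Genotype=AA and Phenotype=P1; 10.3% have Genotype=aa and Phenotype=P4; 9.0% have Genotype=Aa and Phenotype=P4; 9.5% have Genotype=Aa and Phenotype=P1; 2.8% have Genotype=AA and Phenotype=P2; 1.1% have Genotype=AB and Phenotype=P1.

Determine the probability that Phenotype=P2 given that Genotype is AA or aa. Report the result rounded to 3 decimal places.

P(Genotype=AA) = 0.119 + 0.028 + 0.036 + 0.108 = 0.291.
P(Genotype=aa) = 0.032 + 0.032 + 0.020 + 0.103 = 0.187.
P(Genotype ∈ {AA, aa}) = 0.291 + 0.187 = 0.478; P(Phenotype=P2, Genotype ∈ {AA, aa}) = 0.028 + 0.032 = 0.060.
P(Phenotype=P2 | Genotype ∈ {AA, aa}) = 0.060/0.478 = 0.126.

0.126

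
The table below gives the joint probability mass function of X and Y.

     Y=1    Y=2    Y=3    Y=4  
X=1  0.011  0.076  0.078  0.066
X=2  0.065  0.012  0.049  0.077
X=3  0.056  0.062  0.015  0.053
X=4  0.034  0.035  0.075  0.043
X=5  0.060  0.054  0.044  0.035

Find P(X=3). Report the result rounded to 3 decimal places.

P(X=3) = 0.056 + 0.062 + 0.015 + 0.053 = 0.186.

0.186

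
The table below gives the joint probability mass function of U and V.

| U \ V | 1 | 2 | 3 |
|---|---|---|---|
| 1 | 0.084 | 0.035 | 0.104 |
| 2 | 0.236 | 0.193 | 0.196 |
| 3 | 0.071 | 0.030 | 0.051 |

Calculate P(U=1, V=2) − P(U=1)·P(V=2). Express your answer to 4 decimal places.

-0.0225

P(U=1) = 0.084 + 0.035 + 0.104 = 0.223.
P(V=2) = 0.035 + 0.193 + 0.030 = 0.258.
P(U=1, V=2) − P(U=1)P(V=2) = 0.035 − 0.223×0.258 = -0.0225.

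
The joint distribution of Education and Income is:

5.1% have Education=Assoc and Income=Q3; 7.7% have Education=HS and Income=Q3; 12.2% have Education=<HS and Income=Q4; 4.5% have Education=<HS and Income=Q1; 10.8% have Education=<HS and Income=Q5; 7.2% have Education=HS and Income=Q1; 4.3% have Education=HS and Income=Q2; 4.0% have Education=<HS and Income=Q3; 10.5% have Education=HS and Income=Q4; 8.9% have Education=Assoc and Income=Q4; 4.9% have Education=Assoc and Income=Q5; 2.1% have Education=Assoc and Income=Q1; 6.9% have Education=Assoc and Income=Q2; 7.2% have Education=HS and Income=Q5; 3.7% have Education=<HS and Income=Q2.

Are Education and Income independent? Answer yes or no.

P(Education=Assoc) = 0.279 and P(Income=Q2) = 0.149, so their product is 0.04157, but P(Education=Assoc, Income=Q2) = 0.069. Since these differ, Education and Income are not independent.

no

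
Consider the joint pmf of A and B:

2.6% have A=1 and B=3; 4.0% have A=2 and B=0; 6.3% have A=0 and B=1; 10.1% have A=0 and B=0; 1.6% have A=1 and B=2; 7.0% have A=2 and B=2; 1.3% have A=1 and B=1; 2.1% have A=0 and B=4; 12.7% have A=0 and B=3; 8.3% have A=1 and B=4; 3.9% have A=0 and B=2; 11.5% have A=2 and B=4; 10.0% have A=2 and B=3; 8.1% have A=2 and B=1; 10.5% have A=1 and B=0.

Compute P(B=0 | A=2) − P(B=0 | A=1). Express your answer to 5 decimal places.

-0.33358

P(A=2) = 0.040 + 0.081 + 0.070 + 0.100 + 0.115 = 0.406; P(B=0 | A=2) = 0.040/0.406 = 0.098522.
P(A=1) = 0.105 + 0.013 + 0.016 + 0.026 + 0.083 = 0.243; P(B=0 | A=1) = 0.105/0.243 = 0.432099.
Difference = -0.33358.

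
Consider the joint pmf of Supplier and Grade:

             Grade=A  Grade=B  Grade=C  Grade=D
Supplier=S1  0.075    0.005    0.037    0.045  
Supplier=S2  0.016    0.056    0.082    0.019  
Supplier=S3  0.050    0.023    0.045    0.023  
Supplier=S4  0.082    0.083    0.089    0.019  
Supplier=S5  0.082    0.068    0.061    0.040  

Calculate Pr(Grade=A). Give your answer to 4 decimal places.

0.3050

P(Grade=A) = 0.075 + 0.016 + 0.050 + 0.082 + 0.082 = 0.305.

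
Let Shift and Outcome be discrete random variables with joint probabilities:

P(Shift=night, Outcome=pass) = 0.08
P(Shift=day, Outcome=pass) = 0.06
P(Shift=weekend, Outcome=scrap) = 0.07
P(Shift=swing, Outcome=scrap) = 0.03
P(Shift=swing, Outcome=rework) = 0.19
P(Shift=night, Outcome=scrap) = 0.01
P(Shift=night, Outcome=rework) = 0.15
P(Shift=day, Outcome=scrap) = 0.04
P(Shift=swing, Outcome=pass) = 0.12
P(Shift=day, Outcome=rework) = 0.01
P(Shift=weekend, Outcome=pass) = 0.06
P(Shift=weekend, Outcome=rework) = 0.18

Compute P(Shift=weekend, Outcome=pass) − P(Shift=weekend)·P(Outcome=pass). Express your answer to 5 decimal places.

P(Shift=weekend) = 0.06 + 0.18 + 0.07 = 0.31.
P(Outcome=pass) = 0.06 + 0.12 + 0.08 + 0.06 = 0.32.
P(Shift=weekend, Outcome=pass) − P(Shift=weekend)P(Outcome=pass) = 0.06 − 0.31×0.32 = -0.03920.

-0.03920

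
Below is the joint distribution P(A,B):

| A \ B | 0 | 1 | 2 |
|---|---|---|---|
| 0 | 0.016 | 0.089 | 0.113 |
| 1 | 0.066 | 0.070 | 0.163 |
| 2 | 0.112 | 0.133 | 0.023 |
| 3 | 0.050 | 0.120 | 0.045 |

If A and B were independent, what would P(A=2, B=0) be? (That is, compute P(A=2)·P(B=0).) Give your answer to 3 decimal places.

P(A=2) = 0.112 + 0.133 + 0.023 = 0.268.
P(B=0) = 0.016 + 0.066 + 0.112 + 0.050 = 0.244.
Product: 0.268 × 0.244 = 0.065.

0.065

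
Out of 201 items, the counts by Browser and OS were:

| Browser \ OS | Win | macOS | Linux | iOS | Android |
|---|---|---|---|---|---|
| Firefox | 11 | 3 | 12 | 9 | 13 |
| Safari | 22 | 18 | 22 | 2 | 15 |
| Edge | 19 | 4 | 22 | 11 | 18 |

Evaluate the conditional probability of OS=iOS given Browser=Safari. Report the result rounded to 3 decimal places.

Total with Browser=Safari: 22 + 18 + 22 + 2 + 15 = 79.
P(OS=iOS | Browser=Safari) = 2/79 = 0.025.

0.025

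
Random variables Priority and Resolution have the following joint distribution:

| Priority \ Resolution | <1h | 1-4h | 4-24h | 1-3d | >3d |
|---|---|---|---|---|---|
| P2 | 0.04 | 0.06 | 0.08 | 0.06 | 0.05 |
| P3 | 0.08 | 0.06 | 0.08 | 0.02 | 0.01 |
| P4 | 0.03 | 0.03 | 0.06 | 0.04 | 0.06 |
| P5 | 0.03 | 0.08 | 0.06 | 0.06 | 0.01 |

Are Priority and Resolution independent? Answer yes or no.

P(Priority=P3) = 0.25 and P(Resolution=<1h) = 0.18, so their product is 0.0450, but P(Priority=P3, Resolution=<1h) = 0.08. Since these differ, Priority and Resolution are not independent.

no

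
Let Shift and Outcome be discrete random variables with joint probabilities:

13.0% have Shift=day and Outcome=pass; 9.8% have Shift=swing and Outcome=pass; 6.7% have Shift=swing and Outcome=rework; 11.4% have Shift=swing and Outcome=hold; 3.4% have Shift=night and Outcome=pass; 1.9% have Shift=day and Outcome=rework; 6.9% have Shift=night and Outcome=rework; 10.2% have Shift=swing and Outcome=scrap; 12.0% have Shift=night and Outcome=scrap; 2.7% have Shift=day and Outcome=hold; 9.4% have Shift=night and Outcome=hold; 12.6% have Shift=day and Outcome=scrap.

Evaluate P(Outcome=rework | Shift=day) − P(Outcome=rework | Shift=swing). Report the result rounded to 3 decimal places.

-0.113

P(Shift=day) = 0.130 + 0.019 + 0.126 + 0.027 = 0.302; P(Outcome=rework | Shift=day) = 0.019/0.302 = 0.0629.
P(Shift=swing) = 0.098 + 0.067 + 0.102 + 0.114 = 0.381; P(Outcome=rework | Shift=swing) = 0.067/0.381 = 0.1759.
Difference = -0.113.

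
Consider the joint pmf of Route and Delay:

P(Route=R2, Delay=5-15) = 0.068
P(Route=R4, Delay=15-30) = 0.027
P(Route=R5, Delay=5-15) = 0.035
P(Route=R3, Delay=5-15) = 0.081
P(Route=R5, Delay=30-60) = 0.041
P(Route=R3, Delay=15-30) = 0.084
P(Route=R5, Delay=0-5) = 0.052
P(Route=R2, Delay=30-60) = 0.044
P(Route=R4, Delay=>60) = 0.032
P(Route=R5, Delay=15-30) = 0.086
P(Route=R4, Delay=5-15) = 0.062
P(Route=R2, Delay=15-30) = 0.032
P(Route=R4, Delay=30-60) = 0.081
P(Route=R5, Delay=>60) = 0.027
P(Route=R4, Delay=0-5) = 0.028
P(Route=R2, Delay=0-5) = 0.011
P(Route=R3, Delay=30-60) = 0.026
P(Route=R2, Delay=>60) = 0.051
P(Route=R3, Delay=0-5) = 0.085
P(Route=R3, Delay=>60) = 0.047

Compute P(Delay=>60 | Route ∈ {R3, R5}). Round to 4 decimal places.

0.1312

P(Route=R3) = 0.085 + 0.081 + 0.084 + 0.026 + 0.047 = 0.323.
P(Route=R5) = 0.052 + 0.035 + 0.086 + 0.041 + 0.027 = 0.241.
P(Route ∈ {R3, R5}) = 0.323 + 0.241 = 0.564; P(Delay=>60, Route ∈ {R3, R5}) = 0.047 + 0.027 = 0.074.
P(Delay=>60 | Route ∈ {R3, R5}) = 0.074/0.564 = 0.1312.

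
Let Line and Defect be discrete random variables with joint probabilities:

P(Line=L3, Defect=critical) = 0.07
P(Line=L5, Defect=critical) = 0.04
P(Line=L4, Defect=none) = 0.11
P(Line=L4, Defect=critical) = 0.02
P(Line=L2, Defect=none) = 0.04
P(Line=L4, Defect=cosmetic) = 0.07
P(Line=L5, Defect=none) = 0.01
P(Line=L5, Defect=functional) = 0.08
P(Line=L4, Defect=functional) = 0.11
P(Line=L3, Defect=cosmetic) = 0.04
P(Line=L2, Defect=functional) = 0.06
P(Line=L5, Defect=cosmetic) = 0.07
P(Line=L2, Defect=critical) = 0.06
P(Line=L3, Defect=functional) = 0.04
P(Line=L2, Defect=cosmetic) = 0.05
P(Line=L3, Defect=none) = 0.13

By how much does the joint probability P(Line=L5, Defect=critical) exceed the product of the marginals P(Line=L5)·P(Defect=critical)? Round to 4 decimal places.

0.0020

P(Line=L5) = 0.01 + 0.07 + 0.08 + 0.04 = 0.20.
P(Defect=critical) = 0.06 + 0.07 + 0.02 + 0.04 = 0.19.
P(Line=L5, Defect=critical) − P(Line=L5)P(Defect=critical) = 0.04 − 0.20×0.19 = 0.0020.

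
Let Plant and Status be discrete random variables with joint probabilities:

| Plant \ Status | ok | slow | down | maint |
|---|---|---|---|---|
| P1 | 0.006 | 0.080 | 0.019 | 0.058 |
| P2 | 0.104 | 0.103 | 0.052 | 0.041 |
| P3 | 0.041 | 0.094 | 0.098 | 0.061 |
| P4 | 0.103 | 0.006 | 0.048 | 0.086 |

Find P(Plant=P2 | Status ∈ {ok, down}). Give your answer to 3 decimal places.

P(Status=ok) = 0.006 + 0.104 + 0.041 + 0.103 = 0.254.
P(Status=down) = 0.019 + 0.052 + 0.098 + 0.048 = 0.217.
P(Status ∈ {ok, down}) = 0.254 + 0.217 = 0.471; P(Plant=P2, Status ∈ {ok, down}) = 0.104 + 0.052 = 0.156.
P(Plant=P2 | Status ∈ {ok, down}) = 0.156/0.471 = 0.331.

0.331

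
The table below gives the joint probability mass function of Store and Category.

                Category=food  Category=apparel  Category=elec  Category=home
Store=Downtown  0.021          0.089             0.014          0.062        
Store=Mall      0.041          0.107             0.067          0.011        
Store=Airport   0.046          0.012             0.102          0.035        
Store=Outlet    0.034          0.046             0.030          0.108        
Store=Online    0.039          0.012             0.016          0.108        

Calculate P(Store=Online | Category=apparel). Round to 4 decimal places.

0.0451

P(Category=apparel) = 0.089 + 0.107 + 0.012 + 0.046 + 0.012 = 0.266.
P(Store=Online | Category=apparel) = 0.012/0.266 = 0.0451.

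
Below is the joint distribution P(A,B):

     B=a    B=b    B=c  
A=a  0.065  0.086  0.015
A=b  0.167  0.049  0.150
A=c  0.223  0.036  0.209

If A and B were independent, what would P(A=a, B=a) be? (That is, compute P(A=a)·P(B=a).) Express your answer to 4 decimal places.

P(A=a) = 0.065 + 0.086 + 0.015 = 0.166.
P(B=a) = 0.065 + 0.167 + 0.223 = 0.455.
Product: 0.166 × 0.455 = 0.0755.

0.0755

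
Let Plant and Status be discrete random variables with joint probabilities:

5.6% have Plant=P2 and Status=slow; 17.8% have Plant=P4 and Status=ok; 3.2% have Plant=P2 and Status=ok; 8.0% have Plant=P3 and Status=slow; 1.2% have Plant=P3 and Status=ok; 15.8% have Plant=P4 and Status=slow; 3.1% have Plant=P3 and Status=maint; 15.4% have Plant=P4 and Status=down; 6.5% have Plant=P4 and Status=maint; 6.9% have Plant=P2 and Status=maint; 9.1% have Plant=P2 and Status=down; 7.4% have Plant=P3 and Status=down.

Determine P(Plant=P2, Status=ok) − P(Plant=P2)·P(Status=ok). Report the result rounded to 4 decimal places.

-0.0231

P(Plant=P2) = 0.032 + 0.056 + 0.091 + 0.069 = 0.248.
P(Status=ok) = 0.032 + 0.012 + 0.178 = 0.222.
P(Plant=P2, Status=ok) − P(Plant=P2)P(Status=ok) = 0.032 − 0.248×0.222 = -0.0231.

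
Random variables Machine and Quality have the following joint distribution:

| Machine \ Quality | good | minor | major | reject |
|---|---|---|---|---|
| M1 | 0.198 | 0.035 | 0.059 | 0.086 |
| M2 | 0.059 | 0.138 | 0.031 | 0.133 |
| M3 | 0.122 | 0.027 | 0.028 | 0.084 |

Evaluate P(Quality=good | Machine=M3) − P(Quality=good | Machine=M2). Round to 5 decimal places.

0.30400

P(Machine=M3) = 0.122 + 0.027 + 0.028 + 0.084 = 0.261; P(Quality=good | Machine=M3) = 0.122/0.261 = 0.467433.
P(Machine=M2) = 0.059 + 0.138 + 0.031 + 0.133 = 0.361; P(Quality=good | Machine=M2) = 0.059/0.361 = 0.163435.
Difference = 0.30400.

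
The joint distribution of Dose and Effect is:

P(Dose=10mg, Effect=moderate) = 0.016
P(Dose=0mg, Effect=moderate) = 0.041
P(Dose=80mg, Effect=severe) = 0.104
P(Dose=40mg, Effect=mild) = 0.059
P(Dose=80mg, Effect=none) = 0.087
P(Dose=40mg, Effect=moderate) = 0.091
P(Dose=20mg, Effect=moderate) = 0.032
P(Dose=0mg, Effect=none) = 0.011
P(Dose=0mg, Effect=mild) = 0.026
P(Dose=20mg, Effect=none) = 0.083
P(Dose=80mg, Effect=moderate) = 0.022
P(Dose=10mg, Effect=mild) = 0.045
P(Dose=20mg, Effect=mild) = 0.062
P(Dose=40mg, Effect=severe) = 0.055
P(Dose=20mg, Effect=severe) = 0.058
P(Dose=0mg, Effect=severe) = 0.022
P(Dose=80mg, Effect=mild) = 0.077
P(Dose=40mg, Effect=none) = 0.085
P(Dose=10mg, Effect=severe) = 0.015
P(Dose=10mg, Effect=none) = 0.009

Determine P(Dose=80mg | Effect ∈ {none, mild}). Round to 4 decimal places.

0.3015

P(Effect=none) = 0.011 + 0.009 + 0.083 + 0.085 + 0.087 = 0.275.
P(Effect=mild) = 0.026 + 0.045 + 0.062 + 0.059 + 0.077 = 0.269.
P(Effect ∈ {none, mild}) = 0.275 + 0.269 = 0.544; P(Dose=80mg, Effect ∈ {none, mild}) = 0.087 + 0.077 = 0.164.
P(Dose=80mg | Effect ∈ {none, mild}) = 0.164/0.544 = 0.3015.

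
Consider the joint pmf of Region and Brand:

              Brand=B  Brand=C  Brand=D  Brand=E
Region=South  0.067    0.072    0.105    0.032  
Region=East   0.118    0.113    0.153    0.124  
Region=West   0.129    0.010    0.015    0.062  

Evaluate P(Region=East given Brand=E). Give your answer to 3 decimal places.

0.569

P(Brand=E) = 0.032 + 0.124 + 0.062 = 0.218.
P(Region=East | Brand=E) = 0.124/0.218 = 0.569.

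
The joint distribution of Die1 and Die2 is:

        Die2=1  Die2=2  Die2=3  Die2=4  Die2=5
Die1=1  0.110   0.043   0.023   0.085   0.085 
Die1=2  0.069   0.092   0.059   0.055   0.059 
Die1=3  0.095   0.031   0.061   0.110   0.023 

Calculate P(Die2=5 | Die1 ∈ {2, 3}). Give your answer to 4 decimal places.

0.1254

P(Die1=2) = 0.069 + 0.092 + 0.059 + 0.055 + 0.059 = 0.334.
P(Die1=3) = 0.095 + 0.031 + 0.061 + 0.110 + 0.023 = 0.320.
P(Die1 ∈ {2, 3}) = 0.334 + 0.320 = 0.654; P(Die2=5, Die1 ∈ {2, 3}) = 0.059 + 0.023 = 0.082.
P(Die2=5 | Die1 ∈ {2, 3}) = 0.082/0.654 = 0.1254.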